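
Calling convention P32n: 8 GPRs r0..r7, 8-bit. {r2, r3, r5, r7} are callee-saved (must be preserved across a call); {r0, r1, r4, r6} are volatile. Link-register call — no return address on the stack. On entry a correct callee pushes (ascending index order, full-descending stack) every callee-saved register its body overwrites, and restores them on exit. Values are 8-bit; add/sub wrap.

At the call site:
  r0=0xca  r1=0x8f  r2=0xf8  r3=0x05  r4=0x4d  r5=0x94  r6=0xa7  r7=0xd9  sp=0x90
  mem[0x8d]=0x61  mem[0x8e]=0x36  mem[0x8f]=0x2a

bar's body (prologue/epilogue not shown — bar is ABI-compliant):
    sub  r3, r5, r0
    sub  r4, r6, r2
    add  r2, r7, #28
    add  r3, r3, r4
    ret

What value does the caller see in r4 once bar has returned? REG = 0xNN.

prologue: push r2 → mem[0x8f]=0xf8, sp=0x8f
prologue: push r3 → mem[0x8e]=0x05, sp=0x8e
body[0] sub  r3, r5, r0 → r3=0xca
body[1] sub  r4, r6, r2 → r4=0xaf
body[2] add  r2, r7, #28 → r2=0xf5
body[3] add  r3, r3, r4 → r3=0x79
epilogue: pop r3=0x05, sp=0x8f
epilogue: pop r2=0xf8, sp=0x90
r4 is caller-saved → body value

REG = 0xaf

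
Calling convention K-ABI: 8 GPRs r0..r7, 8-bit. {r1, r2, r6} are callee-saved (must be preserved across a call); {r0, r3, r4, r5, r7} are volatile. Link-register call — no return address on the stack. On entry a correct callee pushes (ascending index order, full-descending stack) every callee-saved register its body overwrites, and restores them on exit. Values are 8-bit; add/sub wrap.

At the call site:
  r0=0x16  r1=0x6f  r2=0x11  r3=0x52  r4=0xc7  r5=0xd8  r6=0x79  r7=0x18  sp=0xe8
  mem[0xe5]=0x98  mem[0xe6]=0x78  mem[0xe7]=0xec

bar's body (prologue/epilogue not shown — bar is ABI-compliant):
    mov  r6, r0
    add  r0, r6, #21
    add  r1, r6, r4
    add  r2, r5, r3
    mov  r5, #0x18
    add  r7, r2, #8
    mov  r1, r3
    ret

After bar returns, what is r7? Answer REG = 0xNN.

prologue: push r1 → mem[0xe7]=0x6f, sp=0xe7
prologue: push r2 → mem[0xe6]=0x11, sp=0xe6
prologue: push r6 → mem[0xe5]=0x79, sp=0xe5
body[0] mov  r6, r0 → r6=0x16
body[1] add  r0, r6, #21 → r0=0x2b
body[2] add  r1, r6, r4 → r1=0xdd
body[3] add  r2, r5, r3 → r2=0x2a
body[4] mov  r5, #0x18 → r5=0x18
body[5] add  r7, r2, #8 → r7=0x32
body[6] mov  r1, r3 → r1=0x52
epilogue: pop r6=0x79, sp=0xe6
epilogue: pop r2=0x11, sp=0xe7
epilogue: pop r1=0x6f, sp=0xe8
r7 is caller-saved → body value

REG = 0x32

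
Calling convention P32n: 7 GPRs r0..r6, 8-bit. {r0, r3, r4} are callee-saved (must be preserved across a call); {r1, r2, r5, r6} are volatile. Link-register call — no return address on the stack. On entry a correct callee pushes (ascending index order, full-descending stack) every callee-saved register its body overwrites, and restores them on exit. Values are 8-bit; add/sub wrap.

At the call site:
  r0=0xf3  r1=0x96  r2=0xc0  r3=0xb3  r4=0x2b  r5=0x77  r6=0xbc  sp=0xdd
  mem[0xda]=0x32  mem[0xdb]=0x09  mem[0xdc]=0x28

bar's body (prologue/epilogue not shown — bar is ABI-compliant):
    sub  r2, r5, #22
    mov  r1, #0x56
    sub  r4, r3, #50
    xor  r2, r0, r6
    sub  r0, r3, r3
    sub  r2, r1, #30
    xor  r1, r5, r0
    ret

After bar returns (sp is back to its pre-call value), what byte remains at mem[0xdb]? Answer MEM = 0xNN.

prologue: push r0 → mem[0xdc]=0xf3, sp=0xdc
prologue: push r4 → mem[0xdb]=0x2b, sp=0xdb
body[0] sub  r2, r5, #22 → r2=0x61
body[1] mov  r1, #0x56 → r1=0x56
body[2] sub  r4, r3, #50 → r4=0x81
body[3] xor  r2, r0, r6 → r2=0x4f
body[4] sub  r0, r3, r3 → r0=0x00
body[5] sub  r2, r1, #30 → r2=0x38
body[6] xor  r1, r5, r0 → r1=0x77
epilogue: pop r4=0x2b, sp=0xdc
epilogue: pop r0=0xf3, sp=0xdd
prologue pushed ['r0', 'r4'] at ['0xdc', '0xdb']

MEM = 0x2b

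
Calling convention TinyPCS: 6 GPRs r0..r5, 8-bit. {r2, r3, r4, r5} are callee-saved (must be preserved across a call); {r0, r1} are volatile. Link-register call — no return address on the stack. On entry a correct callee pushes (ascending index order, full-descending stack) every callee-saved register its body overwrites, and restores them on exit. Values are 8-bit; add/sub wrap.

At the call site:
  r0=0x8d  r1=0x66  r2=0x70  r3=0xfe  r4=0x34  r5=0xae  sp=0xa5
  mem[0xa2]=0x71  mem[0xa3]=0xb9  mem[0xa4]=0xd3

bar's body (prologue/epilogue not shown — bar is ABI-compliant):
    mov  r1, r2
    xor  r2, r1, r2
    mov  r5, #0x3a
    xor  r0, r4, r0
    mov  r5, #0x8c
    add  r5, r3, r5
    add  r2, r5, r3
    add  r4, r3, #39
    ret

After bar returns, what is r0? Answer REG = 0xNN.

REG = 0xb9

prologue: push r2 -> mem[0xa4]=0x70, sp=0xa4
prologue: push r4 -> mem[0xa3]=0x34, sp=0xa3
prologue: push r5 -> mem[0xa2]=0xae, sp=0xa2
body[0] mov  r1, r2 -> r1=0x70
body[1] xor  r2, r1, r2 -> r2=0x00
body[2] mov  r5, #0x3a -> r5=0x3a
body[3] xor  r0, r4, r0 -> r0=0xb9
body[4] mov  r5, #0x8c -> r5=0x8c
body[5] add  r5, r3, r5 -> r5=0x8a
body[6] add  r2, r5, r3 -> r2=0x88
body[7] add  r4, r3, #39 -> r4=0x25
epilogue: pop r5=0xae, sp=0xa3
epilogue: pop r4=0x34, sp=0xa4
epilogue: pop r2=0x70, sp=0xa5
r0 is caller-saved -> body value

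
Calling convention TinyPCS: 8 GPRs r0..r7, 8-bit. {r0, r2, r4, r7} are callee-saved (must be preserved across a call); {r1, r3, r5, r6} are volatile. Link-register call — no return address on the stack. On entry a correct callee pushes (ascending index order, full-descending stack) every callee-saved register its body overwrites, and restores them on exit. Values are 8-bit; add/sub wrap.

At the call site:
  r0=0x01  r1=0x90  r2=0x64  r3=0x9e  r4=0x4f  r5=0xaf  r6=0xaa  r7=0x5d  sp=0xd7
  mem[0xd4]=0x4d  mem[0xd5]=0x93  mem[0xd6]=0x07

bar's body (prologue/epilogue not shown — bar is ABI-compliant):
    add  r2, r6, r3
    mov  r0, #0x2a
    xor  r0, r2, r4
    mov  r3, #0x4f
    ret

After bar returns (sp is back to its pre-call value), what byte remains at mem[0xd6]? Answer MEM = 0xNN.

MEM = 0x01

prologue: push r0 -> mem[0xd6]=0x01, sp=0xd6
prologue: push r2 -> mem[0xd5]=0x64, sp=0xd5
body[0] add  r2, r6, r3 -> r2=0x48
body[1] mov  r0, #0x2a -> r0=0x2a
body[2] xor  r0, r2, r4 -> r0=0x07
body[3] mov  r3, #0x4f -> r3=0x4f
epilogue: pop r2=0x64, sp=0xd6
epilogue: pop r0=0x01, sp=0xd7
prologue pushed ['r0', 'r2'] at ['0xd6', '0xd5']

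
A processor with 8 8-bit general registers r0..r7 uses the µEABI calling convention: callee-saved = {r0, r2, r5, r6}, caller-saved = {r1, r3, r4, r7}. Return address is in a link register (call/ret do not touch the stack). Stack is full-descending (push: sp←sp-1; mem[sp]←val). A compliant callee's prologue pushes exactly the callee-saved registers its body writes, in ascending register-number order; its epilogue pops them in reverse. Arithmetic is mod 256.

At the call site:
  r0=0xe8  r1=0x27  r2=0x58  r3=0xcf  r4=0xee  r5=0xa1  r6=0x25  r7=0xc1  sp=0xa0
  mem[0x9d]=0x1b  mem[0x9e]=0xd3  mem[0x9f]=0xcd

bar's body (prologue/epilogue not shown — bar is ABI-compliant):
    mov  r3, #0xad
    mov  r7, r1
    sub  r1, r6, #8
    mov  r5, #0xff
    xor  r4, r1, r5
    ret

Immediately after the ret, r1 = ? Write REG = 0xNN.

REG = 0x1d

prologue: push r5 → mem[0x9f]=0xa1, sp=0x9f
body[0] mov  r3, #0xad → r3=0xad
body[1] mov  r7, r1 → r7=0x27
body[2] sub  r1, r6, #8 → r1=0x1d
body[3] mov  r5, #0xff → r5=0xff
body[4] xor  r4, r1, r5 → r4=0xe2
epilogue: pop r5=0xa1, sp=0xa0
r1 is caller-saved → body value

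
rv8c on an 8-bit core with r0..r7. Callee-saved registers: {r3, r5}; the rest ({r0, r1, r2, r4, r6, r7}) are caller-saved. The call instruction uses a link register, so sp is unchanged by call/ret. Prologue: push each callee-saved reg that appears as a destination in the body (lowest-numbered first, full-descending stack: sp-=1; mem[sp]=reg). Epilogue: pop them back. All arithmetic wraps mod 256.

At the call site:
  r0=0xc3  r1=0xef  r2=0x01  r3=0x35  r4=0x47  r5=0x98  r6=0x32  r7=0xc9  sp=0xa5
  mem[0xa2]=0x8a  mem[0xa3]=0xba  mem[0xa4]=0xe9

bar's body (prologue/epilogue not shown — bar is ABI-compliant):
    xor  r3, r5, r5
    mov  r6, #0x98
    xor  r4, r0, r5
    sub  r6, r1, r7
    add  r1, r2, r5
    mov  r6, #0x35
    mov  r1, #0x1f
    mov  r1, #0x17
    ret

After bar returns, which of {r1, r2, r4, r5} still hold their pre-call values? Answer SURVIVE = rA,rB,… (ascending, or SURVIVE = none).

prologue: push r3 → mem[0xa4]=0x35, sp=0xa4
body[0] xor  r3, r5, r5 → r3=0x00
body[1] mov  r6, #0x98 → r6=0x98
body[2] xor  r4, r0, r5 → r4=0x5b
body[3] sub  r6, r1, r7 → r6=0x26
body[4] add  r1, r2, r5 → r1=0x99
body[5] mov  r6, #0x35 → r6=0x35
body[6] mov  r1, #0x1f → r1=0x1f
body[7] mov  r1, #0x17 → r1=0x17
epilogue: pop r3=0x35, sp=0xa5
r1: caller-saved, written=True
r2: caller-saved, written=False
r4: caller-saved, written=True
r5: callee-saved, written=False

SURVIVE = r2,r5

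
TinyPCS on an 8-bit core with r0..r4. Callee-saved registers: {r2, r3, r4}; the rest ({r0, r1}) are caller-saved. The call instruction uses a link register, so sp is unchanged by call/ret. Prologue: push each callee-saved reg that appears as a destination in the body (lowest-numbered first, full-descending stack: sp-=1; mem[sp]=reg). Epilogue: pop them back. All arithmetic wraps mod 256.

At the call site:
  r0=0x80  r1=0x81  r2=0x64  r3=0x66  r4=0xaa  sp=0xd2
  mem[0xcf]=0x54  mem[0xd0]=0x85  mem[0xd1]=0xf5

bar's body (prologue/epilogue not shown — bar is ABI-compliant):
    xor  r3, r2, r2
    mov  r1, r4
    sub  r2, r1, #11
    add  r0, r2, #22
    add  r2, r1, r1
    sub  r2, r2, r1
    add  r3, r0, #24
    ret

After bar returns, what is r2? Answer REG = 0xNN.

prologue: push r2 → mem[0xd1]=0x64, sp=0xd1
prologue: push r3 → mem[0xd0]=0x66, sp=0xd0
body[0] xor  r3, r2, r2 → r3=0x00
body[1] mov  r1, r4 → r1=0xaa
body[2] sub  r2, r1, #11 → r2=0x9f
body[3] add  r0, r2, #22 → r0=0xb5
body[4] add  r2, r1, r1 → r2=0x54
body[5] sub  r2, r2, r1 → r2=0xaa
body[6] add  r3, r0, #24 → r3=0xcd
epilogue: pop r3=0x66, sp=0xd1
epilogue: pop r2=0x64, sp=0xd2
r2 is callee-saved → restored

REG = 0x64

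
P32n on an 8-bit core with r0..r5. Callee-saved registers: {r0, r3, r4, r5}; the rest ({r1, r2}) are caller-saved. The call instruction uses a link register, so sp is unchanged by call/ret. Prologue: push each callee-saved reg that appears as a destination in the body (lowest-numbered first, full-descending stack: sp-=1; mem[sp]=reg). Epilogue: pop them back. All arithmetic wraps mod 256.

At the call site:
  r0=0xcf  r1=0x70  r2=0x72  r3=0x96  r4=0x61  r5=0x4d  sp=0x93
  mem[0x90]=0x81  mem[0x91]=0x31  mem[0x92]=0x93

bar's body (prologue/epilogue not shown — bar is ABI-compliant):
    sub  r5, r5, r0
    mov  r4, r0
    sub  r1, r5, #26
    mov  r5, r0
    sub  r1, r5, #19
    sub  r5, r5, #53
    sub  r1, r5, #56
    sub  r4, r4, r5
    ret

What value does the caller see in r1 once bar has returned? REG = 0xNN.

REG = 0x62

prologue: push r4 → mem[0x92]=0x61, sp=0x92
prologue: push r5 → mem[0x91]=0x4d, sp=0x91
body[0] sub  r5, r5, r0 → r5=0x7e
body[1] mov  r4, r0 → r4=0xcf
body[2] sub  r1, r5, #26 → r1=0x64
body[3] mov  r5, r0 → r5=0xcf
body[4] sub  r1, r5, #19 → r1=0xbc
body[5] sub  r5, r5, #53 → r5=0x9a
body[6] sub  r1, r5, #56 → r1=0x62
body[7] sub  r4, r4, r5 → r4=0x35
epilogue: pop r5=0x4d, sp=0x92
epilogue: pop r4=0x61, sp=0x93
r1 is caller-saved → body value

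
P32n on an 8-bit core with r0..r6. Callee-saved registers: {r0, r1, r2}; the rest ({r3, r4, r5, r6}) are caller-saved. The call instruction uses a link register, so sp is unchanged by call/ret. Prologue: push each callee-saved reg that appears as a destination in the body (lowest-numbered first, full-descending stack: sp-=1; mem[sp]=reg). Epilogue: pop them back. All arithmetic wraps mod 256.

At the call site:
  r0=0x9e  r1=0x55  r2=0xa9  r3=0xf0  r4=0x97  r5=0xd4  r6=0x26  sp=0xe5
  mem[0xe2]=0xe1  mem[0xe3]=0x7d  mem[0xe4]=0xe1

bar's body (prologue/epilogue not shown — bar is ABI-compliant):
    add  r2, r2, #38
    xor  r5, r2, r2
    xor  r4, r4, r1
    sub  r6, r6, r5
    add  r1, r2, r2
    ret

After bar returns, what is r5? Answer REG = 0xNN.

REG = 0x00

prologue: push r1 → mem[0xe4]=0x55, sp=0xe4
prologue: push r2 → mem[0xe3]=0xa9, sp=0xe3
body[0] add  r2, r2, #38 → r2=0xcf
body[1] xor  r5, r2, r2 → r5=0x00
body[2] xor  r4, r4, r1 → r4=0xc2
body[3] sub  r6, r6, r5 → r6=0x26
body[4] add  r1, r2, r2 → r1=0x9e
epilogue: pop r2=0xa9, sp=0xe4
epilogue: pop r1=0x55, sp=0xe5
r5 is caller-saved → body value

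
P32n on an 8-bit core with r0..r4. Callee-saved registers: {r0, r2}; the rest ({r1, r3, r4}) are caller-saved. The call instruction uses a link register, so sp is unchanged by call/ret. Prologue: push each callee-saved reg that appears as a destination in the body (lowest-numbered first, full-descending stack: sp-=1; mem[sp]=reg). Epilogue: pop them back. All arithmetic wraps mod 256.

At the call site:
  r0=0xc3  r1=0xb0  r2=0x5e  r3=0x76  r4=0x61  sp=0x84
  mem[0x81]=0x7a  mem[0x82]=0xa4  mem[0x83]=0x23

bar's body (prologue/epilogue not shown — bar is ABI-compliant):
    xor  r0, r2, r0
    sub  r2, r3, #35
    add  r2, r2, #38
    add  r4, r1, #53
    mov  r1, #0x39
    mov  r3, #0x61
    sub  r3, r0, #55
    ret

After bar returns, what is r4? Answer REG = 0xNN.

REG = 0xe5

prologue: push r0 -> mem[0x83]=0xc3, sp=0x83
prologue: push r2 -> mem[0x82]=0x5e, sp=0x82
body[0] xor  r0, r2, r0 -> r0=0x9d
body[1] sub  r2, r3, #35 -> r2=0x53
body[2] add  r2, r2, #38 -> r2=0x79
body[3] add  r4, r1, #53 -> r4=0xe5
body[4] mov  r1, #0x39 -> r1=0x39
body[5] mov  r3, #0x61 -> r3=0x61
body[6] sub  r3, r0, #55 -> r3=0x66
epilogue: pop r2=0x5e, sp=0x83
epilogue: pop r0=0xc3, sp=0x84
r4 is caller-saved -> body value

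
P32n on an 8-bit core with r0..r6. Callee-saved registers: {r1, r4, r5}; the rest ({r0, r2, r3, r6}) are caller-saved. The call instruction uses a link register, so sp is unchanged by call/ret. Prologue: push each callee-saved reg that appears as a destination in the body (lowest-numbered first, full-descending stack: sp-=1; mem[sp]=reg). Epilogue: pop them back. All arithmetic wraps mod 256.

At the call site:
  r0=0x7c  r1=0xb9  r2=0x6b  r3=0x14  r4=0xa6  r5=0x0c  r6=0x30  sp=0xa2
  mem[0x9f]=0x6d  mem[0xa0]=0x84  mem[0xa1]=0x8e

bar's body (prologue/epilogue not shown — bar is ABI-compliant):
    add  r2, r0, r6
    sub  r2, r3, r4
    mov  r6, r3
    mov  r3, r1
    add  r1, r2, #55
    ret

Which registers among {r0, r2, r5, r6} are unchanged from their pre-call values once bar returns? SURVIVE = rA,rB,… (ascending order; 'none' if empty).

SURVIVE = r0,r5

prologue: push r1 -> mem[0xa1]=0xb9, sp=0xa1
body[0] add  r2, r0, r6 -> r2=0xac
body[1] sub  r2, r3, r4 -> r2=0x6e
body[2] mov  r6, r3 -> r6=0x14
body[3] mov  r3, r1 -> r3=0xb9
body[4] add  r1, r2, #55 -> r1=0xa5
epilogue: pop r1=0xb9, sp=0xa2
r0: caller-saved, written=False
r2: caller-saved, written=True
r5: callee-saved, written=False
r6: caller-saved, written=True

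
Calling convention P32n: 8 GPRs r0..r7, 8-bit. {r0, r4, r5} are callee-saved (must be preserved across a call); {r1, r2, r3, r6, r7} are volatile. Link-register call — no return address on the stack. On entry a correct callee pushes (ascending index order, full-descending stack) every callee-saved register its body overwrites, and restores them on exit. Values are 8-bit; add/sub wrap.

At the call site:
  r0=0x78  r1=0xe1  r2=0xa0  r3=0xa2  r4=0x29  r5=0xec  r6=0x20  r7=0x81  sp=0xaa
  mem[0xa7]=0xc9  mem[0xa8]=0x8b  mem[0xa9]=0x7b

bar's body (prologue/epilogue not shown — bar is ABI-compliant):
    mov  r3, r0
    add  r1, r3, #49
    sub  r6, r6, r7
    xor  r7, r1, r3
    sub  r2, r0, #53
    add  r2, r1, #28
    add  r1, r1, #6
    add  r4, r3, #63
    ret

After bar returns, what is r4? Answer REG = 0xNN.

prologue: push r4 -> mem[0xa9]=0x29, sp=0xa9
body[0] mov  r3, r0 -> r3=0x78
body[1] add  r1, r3, #49 -> r1=0xa9
body[2] sub  r6, r6, r7 -> r6=0x9f
body[3] xor  r7, r1, r3 -> r7=0xd1
body[4] sub  r2, r0, #53 -> r2=0x43
body[5] add  r2, r1, #28 -> r2=0xc5
body[6] add  r1, r1, #6 -> r1=0xaf
body[7] add  r4, r3, #63 -> r4=0xb7
epilogue: pop r4=0x29, sp=0xaa
r4 is callee-saved -> restored

REG = 0x29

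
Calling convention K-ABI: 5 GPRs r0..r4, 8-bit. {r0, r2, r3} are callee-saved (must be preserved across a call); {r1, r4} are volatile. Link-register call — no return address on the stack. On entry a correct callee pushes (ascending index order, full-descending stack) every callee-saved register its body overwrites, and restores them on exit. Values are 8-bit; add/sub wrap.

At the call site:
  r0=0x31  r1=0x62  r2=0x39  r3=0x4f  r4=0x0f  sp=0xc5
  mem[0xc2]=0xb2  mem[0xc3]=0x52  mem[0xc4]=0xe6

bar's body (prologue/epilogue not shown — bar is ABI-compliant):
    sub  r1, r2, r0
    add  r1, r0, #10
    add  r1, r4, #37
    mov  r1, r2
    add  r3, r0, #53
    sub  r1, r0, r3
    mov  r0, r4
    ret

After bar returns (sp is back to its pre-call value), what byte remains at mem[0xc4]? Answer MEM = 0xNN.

prologue: push r0 -> mem[0xc4]=0x31, sp=0xc4
prologue: push r3 -> mem[0xc3]=0x4f, sp=0xc3
body[0] sub  r1, r2, r0 -> r1=0x08
body[1] add  r1, r0, #10 -> r1=0x3b
body[2] add  r1, r4, #37 -> r1=0x34
body[3] mov  r1, r2 -> r1=0x39
body[4] add  r3, r0, #53 -> r3=0x66
body[5] sub  r1, r0, r3 -> r1=0xcb
body[6] mov  r0, r4 -> r0=0x0f
epilogue: pop r3=0x4f, sp=0xc4
epilogue: pop r0=0x31, sp=0xc5
prologue pushed ['r0', 'r3'] at ['0xc4', '0xc3']

MEM = 0x31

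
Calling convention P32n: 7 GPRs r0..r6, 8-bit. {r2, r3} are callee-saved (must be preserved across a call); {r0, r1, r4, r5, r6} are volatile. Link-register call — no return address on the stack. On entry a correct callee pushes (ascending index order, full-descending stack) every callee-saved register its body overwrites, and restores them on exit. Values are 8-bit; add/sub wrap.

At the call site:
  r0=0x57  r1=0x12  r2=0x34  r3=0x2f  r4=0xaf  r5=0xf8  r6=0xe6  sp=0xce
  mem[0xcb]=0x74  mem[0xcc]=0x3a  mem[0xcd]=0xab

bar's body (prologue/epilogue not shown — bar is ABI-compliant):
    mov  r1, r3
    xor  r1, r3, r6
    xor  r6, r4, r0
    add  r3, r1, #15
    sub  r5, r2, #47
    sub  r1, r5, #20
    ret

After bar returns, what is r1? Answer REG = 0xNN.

prologue: push r3 → mem[0xcd]=0x2f, sp=0xcd
body[0] mov  r1, r3 → r1=0x2f
body[1] xor  r1, r3, r6 → r1=0xc9
body[2] xor  r6, r4, r0 → r6=0xf8
body[3] add  r3, r1, #15 → r3=0xd8
body[4] sub  r5, r2, #47 → r5=0x05
body[5] sub  r1, r5, #20 → r1=0xf1
epilogue: pop r3=0x2f, sp=0xce
r1 is caller-saved → body value

REG = 0xf1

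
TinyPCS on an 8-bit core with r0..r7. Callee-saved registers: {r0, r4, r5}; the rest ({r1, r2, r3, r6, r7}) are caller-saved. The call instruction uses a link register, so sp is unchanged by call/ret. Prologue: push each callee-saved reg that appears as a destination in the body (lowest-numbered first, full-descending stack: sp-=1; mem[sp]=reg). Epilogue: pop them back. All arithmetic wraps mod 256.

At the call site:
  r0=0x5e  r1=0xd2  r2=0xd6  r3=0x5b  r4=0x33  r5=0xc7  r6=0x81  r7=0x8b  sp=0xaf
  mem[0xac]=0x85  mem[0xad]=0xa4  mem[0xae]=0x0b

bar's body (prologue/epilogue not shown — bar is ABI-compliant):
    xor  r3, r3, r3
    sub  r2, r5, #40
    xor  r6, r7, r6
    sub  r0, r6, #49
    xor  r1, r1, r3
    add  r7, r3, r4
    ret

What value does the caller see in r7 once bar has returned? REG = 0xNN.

REG = 0x33

prologue: push r0 -> mem[0xae]=0x5e, sp=0xae
body[0] xor  r3, r3, r3 -> r3=0x00
body[1] sub  r2, r5, #40 -> r2=0x9f
body[2] xor  r6, r7, r6 -> r6=0x0a
body[3] sub  r0, r6, #49 -> r0=0xd9
body[4] xor  r1, r1, r3 -> r1=0xd2
body[5] add  r7, r3, r4 -> r7=0x33
epilogue: pop r0=0x5e, sp=0xaf
r7 is caller-saved -> body value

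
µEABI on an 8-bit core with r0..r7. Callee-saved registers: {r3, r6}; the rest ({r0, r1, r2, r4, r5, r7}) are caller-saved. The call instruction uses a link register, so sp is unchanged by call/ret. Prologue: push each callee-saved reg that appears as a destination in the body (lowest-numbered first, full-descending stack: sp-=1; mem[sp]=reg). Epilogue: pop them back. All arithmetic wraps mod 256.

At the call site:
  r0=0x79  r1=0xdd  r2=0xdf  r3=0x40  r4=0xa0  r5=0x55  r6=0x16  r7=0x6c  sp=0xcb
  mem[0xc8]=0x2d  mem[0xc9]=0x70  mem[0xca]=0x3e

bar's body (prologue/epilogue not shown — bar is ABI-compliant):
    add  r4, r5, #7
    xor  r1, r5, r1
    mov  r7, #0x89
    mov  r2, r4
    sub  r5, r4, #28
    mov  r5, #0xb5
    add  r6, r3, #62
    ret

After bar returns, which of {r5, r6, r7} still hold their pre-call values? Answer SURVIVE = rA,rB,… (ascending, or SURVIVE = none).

SURVIVE = r6

prologue: push r6 → mem[0xca]=0x16, sp=0xca
body[0] add  r4, r5, #7 → r4=0x5c
body[1] xor  r1, r5, r1 → r1=0x88
body[2] mov  r7, #0x89 → r7=0x89
body[3] mov  r2, r4 → r2=0x5c
body[4] sub  r5, r4, #28 → r5=0x40
body[5] mov  r5, #0xb5 → r5=0xb5
body[6] add  r6, r3, #62 → r6=0x7e
epilogue: pop r6=0x16, sp=0xcb
r5: caller-saved, written=True
r6: callee-saved, written=True
r7: caller-saved, written=True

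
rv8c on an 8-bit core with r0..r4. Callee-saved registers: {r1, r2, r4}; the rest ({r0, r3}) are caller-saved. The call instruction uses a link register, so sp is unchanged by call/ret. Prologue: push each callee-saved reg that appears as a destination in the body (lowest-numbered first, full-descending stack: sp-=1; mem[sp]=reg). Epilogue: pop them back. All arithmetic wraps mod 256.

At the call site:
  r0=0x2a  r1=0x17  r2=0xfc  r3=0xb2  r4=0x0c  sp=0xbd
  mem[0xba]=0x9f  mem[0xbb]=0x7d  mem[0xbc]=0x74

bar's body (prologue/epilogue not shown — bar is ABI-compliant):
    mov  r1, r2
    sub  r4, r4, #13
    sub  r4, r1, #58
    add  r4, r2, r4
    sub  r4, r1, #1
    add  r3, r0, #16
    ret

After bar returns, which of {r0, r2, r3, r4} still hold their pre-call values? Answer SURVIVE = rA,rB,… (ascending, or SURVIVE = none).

SURVIVE = r0,r2,r4

prologue: push r1 -> mem[0xbc]=0x17, sp=0xbc
prologue: push r4 -> mem[0xbb]=0x0c, sp=0xbb
body[0] mov  r1, r2 -> r1=0xfc
body[1] sub  r4, r4, #13 -> r4=0xff
body[2] sub  r4, r1, #58 -> r4=0xc2
body[3] add  r4, r2, r4 -> r4=0xbe
body[4] sub  r4, r1, #1 -> r4=0xfb
body[5] add  r3, r0, #16 -> r3=0x3a
epilogue: pop r4=0x0c, sp=0xbc
epilogue: pop r1=0x17, sp=0xbd
r0: caller-saved, written=False
r2: callee-saved, written=False
r3: caller-saved, written=True
r4: callee-saved, written=True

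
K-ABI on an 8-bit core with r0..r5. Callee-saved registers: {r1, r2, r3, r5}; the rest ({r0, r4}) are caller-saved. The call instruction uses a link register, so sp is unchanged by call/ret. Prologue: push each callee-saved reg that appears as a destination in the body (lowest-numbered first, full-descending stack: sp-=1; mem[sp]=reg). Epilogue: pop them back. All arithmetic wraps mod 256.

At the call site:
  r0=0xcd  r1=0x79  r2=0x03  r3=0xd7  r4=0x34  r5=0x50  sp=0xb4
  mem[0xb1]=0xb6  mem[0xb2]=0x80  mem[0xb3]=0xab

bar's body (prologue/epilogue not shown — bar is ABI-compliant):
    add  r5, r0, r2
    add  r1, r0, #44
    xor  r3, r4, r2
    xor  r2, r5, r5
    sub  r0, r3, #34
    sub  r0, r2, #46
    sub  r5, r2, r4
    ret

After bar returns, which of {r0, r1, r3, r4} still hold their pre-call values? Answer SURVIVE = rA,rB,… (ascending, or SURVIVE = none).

SURVIVE = r1,r3,r4

prologue: push r1 → mem[0xb3]=0x79, sp=0xb3
prologue: push r2 → mem[0xb2]=0x03, sp=0xb2
prologue: push r3 → mem[0xb1]=0xd7, sp=0xb1
prologue: push r5 → mem[0xb0]=0x50, sp=0xb0
body[0] add  r5, r0, r2 → r5=0xd0
body[1] add  r1, r0, #44 → r1=0xf9
body[2] xor  r3, r4, r2 → r3=0x37
body[3] xor  r2, r5, r5 → r2=0x00
body[4] sub  r0, r3, #34 → r0=0x15
body[5] sub  r0, r2, #46 → r0=0xd2
body[6] sub  r5, r2, r4 → r5=0xcc
epilogue: pop r5=0x50, sp=0xb1
epilogue: pop r3=0xd7, sp=0xb2
epilogue: pop r2=0x03, sp=0xb3
epilogue: pop r1=0x79, sp=0xb4
r0: caller-saved, written=True
r1: callee-saved, written=True
r3: callee-saved, written=True
r4: caller-saved, written=False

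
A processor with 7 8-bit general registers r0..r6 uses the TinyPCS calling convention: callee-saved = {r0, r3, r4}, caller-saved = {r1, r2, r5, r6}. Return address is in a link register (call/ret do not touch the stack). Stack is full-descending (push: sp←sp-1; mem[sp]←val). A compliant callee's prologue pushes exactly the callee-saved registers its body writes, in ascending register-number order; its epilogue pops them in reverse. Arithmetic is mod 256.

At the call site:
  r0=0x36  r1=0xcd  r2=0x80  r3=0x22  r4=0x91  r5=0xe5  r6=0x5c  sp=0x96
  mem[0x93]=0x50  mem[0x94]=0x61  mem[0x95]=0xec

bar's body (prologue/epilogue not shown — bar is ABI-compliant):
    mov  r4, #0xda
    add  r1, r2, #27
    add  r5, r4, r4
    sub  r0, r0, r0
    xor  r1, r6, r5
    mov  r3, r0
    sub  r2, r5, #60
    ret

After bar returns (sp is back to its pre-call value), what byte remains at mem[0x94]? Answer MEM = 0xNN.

MEM = 0x22

prologue: push r0 -> mem[0x95]=0x36, sp=0x95
prologue: push r3 -> mem[0x94]=0x22, sp=0x94
prologue: push r4 -> mem[0x93]=0x91, sp=0x93
body[0] mov  r4, #0xda -> r4=0xda
body[1] add  r1, r2, #27 -> r1=0x9b
body[2] add  r5, r4, r4 -> r5=0xb4
body[3] sub  r0, r0, r0 -> r0=0x00
body[4] xor  r1, r6, r5 -> r1=0xe8
body[5] mov  r3, r0 -> r3=0x00
body[6] sub  r2, r5, #60 -> r2=0x78
epilogue: pop r4=0x91, sp=0x94
epilogue: pop r3=0x22, sp=0x95
epilogue: pop r0=0x36, sp=0x96
prologue pushed ['r0', 'r3', 'r4'] at ['0x95', '0x94', '0x93']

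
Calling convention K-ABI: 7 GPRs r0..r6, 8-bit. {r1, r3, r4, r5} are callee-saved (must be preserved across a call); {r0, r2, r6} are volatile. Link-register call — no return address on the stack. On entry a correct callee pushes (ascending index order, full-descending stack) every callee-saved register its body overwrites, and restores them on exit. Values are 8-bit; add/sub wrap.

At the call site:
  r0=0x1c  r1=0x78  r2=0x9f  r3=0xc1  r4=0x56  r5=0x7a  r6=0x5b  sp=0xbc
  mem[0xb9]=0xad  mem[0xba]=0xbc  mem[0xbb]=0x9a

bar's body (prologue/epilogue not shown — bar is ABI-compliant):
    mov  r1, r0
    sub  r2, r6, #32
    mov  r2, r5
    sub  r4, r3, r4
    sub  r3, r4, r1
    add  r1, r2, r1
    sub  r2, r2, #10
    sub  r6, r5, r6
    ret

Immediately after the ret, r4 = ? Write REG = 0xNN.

REG = 0x56

prologue: push r1 → mem[0xbb]=0x78, sp=0xbb
prologue: push r3 → mem[0xba]=0xc1, sp=0xba
prologue: push r4 → mem[0xb9]=0x56, sp=0xb9
body[0] mov  r1, r0 → r1=0x1c
body[1] sub  r2, r6, #32 → r2=0x3b
body[2] mov  r2, r5 → r2=0x7a
body[3] sub  r4, r3, r4 → r4=0x6b
body[4] sub  r3, r4, r1 → r3=0x4f
body[5] add  r1, r2, r1 → r1=0x96
body[6] sub  r2, r2, #10 → r2=0x70
body[7] sub  r6, r5, r6 → r6=0x1f
epilogue: pop r4=0x56, sp=0xba
epilogue: pop r3=0xc1, sp=0xbb
epilogue: pop r1=0x78, sp=0xbc
r4 is callee-saved → restored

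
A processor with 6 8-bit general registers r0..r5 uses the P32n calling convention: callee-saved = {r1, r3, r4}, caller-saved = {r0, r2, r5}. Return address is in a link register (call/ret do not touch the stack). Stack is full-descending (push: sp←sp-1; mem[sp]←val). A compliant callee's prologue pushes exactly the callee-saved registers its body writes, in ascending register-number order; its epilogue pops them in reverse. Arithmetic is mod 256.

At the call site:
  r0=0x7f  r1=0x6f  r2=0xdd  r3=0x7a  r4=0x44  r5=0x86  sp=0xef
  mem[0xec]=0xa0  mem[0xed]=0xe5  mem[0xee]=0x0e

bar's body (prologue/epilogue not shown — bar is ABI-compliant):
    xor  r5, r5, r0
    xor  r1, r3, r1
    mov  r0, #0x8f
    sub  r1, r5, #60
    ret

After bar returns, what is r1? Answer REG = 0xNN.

REG = 0x6f

prologue: push r1 -> mem[0xee]=0x6f, sp=0xee
body[0] xor  r5, r5, r0 -> r5=0xf9
body[1] xor  r1, r3, r1 -> r1=0x15
body[2] mov  r0, #0x8f -> r0=0x8f
body[3] sub  r1, r5, #60 -> r1=0xbd
epilogue: pop r1=0x6f, sp=0xef
r1 is callee-saved -> restored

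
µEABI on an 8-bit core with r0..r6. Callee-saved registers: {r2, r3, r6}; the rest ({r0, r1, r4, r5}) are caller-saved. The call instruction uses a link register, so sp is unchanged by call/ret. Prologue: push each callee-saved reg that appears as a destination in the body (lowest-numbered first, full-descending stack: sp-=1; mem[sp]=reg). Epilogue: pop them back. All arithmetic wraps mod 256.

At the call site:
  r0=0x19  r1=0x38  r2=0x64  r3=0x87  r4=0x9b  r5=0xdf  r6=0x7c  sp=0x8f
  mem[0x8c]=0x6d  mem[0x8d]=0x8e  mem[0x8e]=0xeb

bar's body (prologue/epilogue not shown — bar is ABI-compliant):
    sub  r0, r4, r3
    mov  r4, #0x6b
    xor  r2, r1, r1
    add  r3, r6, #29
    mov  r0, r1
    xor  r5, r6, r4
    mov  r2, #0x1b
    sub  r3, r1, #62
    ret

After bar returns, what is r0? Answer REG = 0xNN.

REG = 0x38

prologue: push r2 → mem[0x8e]=0x64, sp=0x8e
prologue: push r3 → mem[0x8d]=0x87, sp=0x8d
body[0] sub  r0, r4, r3 → r0=0x14
body[1] mov  r4, #0x6b → r4=0x6b
body[2] xor  r2, r1, r1 → r2=0x00
body[3] add  r3, r6, #29 → r3=0x99
body[4] mov  r0, r1 → r0=0x38
body[5] xor  r5, r6, r4 → r5=0x17
body[6] mov  r2, #0x1b → r2=0x1b
body[7] sub  r3, r1, #62 → r3=0xfa
epilogue: pop r3=0x87, sp=0x8e
epilogue: pop r2=0x64, sp=0x8f
r0 is caller-saved → body value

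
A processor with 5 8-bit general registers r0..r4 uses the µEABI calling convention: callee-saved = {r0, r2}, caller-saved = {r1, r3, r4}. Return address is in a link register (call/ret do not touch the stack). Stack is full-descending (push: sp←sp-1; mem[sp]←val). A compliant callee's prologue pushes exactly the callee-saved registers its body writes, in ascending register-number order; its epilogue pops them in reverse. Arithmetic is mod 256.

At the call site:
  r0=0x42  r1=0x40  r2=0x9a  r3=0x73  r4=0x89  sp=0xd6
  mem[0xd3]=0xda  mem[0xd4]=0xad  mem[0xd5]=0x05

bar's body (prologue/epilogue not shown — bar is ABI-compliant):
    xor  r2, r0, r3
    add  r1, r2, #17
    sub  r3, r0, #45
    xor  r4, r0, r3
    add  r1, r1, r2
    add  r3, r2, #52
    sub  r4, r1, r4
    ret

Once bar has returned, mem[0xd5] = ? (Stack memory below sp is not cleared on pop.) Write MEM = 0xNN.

MEM = 0x9a

prologue: push r2 → mem[0xd5]=0x9a, sp=0xd5
body[0] xor  r2, r0, r3 → r2=0x31
body[1] add  r1, r2, #17 → r1=0x42
body[2] sub  r3, r0, #45 → r3=0x15
body[3] xor  r4, r0, r3 → r4=0x57
body[4] add  r1, r1, r2 → r1=0x73
body[5] add  r3, r2, #52 → r3=0x65
body[6] sub  r4, r1, r4 → r4=0x1c
epilogue: pop r2=0x9a, sp=0xd6
prologue pushed ['r2'] at ['0xd5']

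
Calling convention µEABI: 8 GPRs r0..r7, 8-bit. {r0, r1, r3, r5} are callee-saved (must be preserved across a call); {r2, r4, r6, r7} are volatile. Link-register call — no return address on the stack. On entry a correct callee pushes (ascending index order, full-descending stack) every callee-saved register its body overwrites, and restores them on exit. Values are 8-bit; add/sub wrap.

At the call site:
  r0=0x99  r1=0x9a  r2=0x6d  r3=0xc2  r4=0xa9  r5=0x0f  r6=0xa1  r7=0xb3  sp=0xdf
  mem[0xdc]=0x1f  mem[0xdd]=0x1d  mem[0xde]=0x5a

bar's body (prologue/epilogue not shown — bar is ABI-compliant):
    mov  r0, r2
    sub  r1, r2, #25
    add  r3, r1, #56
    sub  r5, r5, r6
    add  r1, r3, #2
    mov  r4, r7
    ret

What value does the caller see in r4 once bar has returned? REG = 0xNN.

REG = 0xb3

prologue: push r0 -> mem[0xde]=0x99, sp=0xde
prologue: push r1 -> mem[0xdd]=0x9a, sp=0xdd
prologue: push r3 -> mem[0xdc]=0xc2, sp=0xdc
prologue: push r5 -> mem[0xdb]=0x0f, sp=0xdb
body[0] mov  r0, r2 -> r0=0x6d
body[1] sub  r1, r2, #25 -> r1=0x54
body[2] add  r3, r1, #56 -> r3=0x8c
body[3] sub  r5, r5, r6 -> r5=0x6e
body[4] add  r1, r3, #2 -> r1=0x8e
body[5] mov  r4, r7 -> r4=0xb3
epilogue: pop r5=0x0f, sp=0xdc
epilogue: pop r3=0xc2, sp=0xdd
epilogue: pop r1=0x9a, sp=0xde
epilogue: pop r0=0x99, sp=0xdf
r4 is caller-saved -> body value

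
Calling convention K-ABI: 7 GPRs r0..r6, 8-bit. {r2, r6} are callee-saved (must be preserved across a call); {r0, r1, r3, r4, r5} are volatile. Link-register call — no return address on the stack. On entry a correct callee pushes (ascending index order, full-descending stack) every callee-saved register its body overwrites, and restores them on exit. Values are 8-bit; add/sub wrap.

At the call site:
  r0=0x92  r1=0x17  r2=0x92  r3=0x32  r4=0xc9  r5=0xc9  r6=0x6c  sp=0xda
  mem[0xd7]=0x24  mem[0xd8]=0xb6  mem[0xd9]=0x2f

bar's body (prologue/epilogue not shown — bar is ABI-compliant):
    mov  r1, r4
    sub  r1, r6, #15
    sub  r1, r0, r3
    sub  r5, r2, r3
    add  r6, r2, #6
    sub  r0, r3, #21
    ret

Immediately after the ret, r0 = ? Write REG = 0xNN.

prologue: push r6 -> mem[0xd9]=0x6c, sp=0xd9
body[0] mov  r1, r4 -> r1=0xc9
body[1] sub  r1, r6, #15 -> r1=0x5d
body[2] sub  r1, r0, r3 -> r1=0x60
body[3] sub  r5, r2, r3 -> r5=0x60
body[4] add  r6, r2, #6 -> r6=0x98
body[5] sub  r0, r3, #21 -> r0=0x1d
epilogue: pop r6=0x6c, sp=0xda
r0 is caller-saved -> body value

REG = 0x1d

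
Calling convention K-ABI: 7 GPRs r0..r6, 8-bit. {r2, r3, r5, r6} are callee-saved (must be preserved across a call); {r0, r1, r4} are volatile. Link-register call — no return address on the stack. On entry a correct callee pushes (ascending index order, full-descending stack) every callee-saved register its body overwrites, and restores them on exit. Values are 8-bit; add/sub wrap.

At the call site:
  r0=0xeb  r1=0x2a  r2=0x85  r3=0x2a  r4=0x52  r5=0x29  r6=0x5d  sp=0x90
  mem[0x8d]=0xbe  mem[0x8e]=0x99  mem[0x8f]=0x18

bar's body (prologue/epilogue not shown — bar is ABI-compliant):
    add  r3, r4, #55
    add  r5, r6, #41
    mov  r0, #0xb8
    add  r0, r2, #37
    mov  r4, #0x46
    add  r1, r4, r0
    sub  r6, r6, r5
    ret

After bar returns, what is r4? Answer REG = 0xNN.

REG = 0x46

prologue: push r3 -> mem[0x8f]=0x2a, sp=0x8f
prologue: push r5 -> mem[0x8e]=0x29, sp=0x8e
prologue: push r6 -> mem[0x8d]=0x5d, sp=0x8d
body[0] add  r3, r4, #55 -> r3=0x89
body[1] add  r5, r6, #41 -> r5=0x86
body[2] mov  r0, #0xb8 -> r0=0xb8
body[3] add  r0, r2, #37 -> r0=0xaa
body[4] mov  r4, #0x46 -> r4=0x46
body[5] add  r1, r4, r0 -> r1=0xf0
body[6] sub  r6, r6, r5 -> r6=0xd7
epilogue: pop r6=0x5d, sp=0x8e
epilogue: pop r5=0x29, sp=0x8f
epilogue: pop r3=0x2a, sp=0x90
r4 is caller-saved -> body value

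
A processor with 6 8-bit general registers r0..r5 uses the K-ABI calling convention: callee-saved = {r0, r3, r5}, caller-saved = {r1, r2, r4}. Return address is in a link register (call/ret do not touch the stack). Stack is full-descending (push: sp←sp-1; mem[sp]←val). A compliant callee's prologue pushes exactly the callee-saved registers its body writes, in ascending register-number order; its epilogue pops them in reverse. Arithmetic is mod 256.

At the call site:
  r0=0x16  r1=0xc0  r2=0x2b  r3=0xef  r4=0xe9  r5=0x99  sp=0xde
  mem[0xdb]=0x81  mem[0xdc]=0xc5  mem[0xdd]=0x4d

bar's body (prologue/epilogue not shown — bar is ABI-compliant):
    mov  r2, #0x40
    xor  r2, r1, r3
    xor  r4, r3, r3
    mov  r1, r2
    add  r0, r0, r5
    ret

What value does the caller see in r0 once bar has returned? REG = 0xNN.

REG = 0x16

prologue: push r0 -> mem[0xdd]=0x16, sp=0xdd
body[0] mov  r2, #0x40 -> r2=0x40
body[1] xor  r2, r1, r3 -> r2=0x2f
body[2] xor  r4, r3, r3 -> r4=0x00
body[3] mov  r1, r2 -> r1=0x2f
body[4] add  r0, r0, r5 -> r0=0xaf
epilogue: pop r0=0x16, sp=0xde
r0 is callee-saved -> restored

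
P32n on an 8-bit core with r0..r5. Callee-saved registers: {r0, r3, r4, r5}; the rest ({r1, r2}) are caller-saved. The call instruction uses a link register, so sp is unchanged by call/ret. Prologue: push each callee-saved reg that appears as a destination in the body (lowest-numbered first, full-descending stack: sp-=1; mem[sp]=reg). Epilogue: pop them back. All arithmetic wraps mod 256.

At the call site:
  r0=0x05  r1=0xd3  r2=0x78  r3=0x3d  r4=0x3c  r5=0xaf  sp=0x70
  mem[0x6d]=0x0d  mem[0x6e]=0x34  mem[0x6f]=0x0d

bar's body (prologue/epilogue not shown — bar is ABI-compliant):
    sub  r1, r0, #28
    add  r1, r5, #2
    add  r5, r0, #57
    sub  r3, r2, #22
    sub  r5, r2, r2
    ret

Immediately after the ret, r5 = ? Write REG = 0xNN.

REG = 0xaf

prologue: push r3 → mem[0x6f]=0x3d, sp=0x6f
prologue: push r5 → mem[0x6e]=0xaf, sp=0x6e
body[0] sub  r1, r0, #28 → r1=0xe9
body[1] add  r1, r5, #2 → r1=0xb1
body[2] add  r5, r0, #57 → r5=0x3e
body[3] sub  r3, r2, #22 → r3=0x62
body[4] sub  r5, r2, r2 → r5=0x00
epilogue: pop r5=0xaf, sp=0x6f
epilogue: pop r3=0x3d, sp=0x70
r5 is callee-saved → restored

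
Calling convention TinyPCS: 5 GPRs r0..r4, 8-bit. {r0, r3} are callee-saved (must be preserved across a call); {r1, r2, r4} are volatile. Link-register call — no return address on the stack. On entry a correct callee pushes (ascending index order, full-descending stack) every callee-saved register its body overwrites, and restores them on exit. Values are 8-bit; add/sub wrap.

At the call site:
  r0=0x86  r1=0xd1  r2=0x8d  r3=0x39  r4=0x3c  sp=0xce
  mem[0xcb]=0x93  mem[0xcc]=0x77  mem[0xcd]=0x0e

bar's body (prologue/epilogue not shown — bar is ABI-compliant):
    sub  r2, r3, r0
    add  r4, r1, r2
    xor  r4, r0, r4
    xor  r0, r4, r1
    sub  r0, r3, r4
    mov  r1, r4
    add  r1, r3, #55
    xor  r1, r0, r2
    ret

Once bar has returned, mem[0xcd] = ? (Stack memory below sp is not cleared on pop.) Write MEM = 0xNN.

MEM = 0x86

prologue: push r0 → mem[0xcd]=0x86, sp=0xcd
body[0] sub  r2, r3, r0 → r2=0xb3
body[1] add  r4, r1, r2 → r4=0x84
body[2] xor  r4, r0, r4 → r4=0x02
body[3] xor  r0, r4, r1 → r0=0xd3
body[4] sub  r0, r3, r4 → r0=0x37
body[5] mov  r1, r4 → r1=0x02
body[6] add  r1, r3, #55 → r1=0x70
body[7] xor  r1, r0, r2 → r1=0x84
epilogue: pop r0=0x86, sp=0xce
prologue pushed ['r0'] at ['0xcd']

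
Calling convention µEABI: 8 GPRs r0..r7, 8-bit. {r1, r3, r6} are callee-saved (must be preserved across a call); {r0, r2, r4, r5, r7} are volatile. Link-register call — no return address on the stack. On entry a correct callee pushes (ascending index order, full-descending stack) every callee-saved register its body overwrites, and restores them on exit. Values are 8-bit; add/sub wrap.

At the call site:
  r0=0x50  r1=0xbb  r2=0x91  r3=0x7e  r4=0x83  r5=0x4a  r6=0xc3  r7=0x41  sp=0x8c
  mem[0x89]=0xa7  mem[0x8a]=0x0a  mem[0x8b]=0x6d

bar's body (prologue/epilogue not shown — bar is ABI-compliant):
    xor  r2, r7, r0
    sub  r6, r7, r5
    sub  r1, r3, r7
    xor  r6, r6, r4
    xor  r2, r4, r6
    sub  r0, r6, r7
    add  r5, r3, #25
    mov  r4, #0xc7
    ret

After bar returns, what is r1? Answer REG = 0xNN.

prologue: push r1 → mem[0x8b]=0xbb, sp=0x8b
prologue: push r6 → mem[0x8a]=0xc3, sp=0x8a
body[0] xor  r2, r7, r0 → r2=0x11
body[1] sub  r6, r7, r5 → r6=0xf7
body[2] sub  r1, r3, r7 → r1=0x3d
body[3] xor  r6, r6, r4 → r6=0x74
body[4] xor  r2, r4, r6 → r2=0xf7
body[5] sub  r0, r6, r7 → r0=0x33
body[6] add  r5, r3, #25 → r5=0x97
body[7] mov  r4, #0xc7 → r4=0xc7
epilogue: pop r6=0xc3, sp=0x8b
epilogue: pop r1=0xbb, sp=0x8c
r1 is callee-saved → restored

REG = 0xbb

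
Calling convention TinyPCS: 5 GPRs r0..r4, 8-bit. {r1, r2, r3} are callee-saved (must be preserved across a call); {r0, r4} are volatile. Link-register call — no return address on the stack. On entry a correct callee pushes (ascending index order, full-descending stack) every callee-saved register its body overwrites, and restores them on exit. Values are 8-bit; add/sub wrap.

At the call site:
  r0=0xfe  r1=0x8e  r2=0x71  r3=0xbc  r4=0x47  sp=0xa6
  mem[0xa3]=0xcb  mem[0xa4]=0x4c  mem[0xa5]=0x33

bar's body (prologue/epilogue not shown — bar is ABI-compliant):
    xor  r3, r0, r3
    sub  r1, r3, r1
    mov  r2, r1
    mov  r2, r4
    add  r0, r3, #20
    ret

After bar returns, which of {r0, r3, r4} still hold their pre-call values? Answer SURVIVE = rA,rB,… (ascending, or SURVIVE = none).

prologue: push r1 → mem[0xa5]=0x8e, sp=0xa5
prologue: push r2 → mem[0xa4]=0x71, sp=0xa4
prologue: push r3 → mem[0xa3]=0xbc, sp=0xa3
body[0] xor  r3, r0, r3 → r3=0x42
body[1] sub  r1, r3, r1 → r1=0xb4
body[2] mov  r2, r1 → r2=0xb4
body[3] mov  r2, r4 → r2=0x47
body[4] add  r0, r3, #20 → r0=0x56
epilogue: pop r3=0xbc, sp=0xa4
epilogue: pop r2=0x71, sp=0xa5
epilogue: pop r1=0x8e, sp=0xa6
r0: caller-saved, written=True
r3: callee-saved, written=True
r4: caller-saved, written=False

SURVIVE = r3,r4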